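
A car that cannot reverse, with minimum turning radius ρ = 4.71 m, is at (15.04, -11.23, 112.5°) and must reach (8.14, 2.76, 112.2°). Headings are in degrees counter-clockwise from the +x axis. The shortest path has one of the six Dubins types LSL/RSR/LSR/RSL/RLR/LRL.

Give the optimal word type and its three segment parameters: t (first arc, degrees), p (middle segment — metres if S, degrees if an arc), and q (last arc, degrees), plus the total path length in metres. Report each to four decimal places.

LSR: t = 3.8368°, p = 14.9441 m, q = 4.1368°, L = 15.5996 m

Let ψ = atan2(Δy, Δx) = atan2(13.99, -6.90) = 116.2529° be the start→goal bearing.
Normalize: d = |goal − start| / ρ = 15.599042/4.71 = 3.311898, α = (θ_start − ψ) mod 360° = 356.2471° = 6.217684 rad, β = (θ_goal − ψ) mod 360° = 355.9471° = 6.212448 rad.
Common terms: sin α = -0.065455, cos α = 0.997856, sin β = -0.070678, cos β = 0.997499, cos(α−β) = 0.999986, d² = 10.968671. Work in radians in the unit-radius frame; every candidate has L = ρ·(t + p + q).
LSL: p² = 2 + d² − 2cos(α−β) + 2d(sin α − sin β) = 11.003300; p = √p² = 3.317122; φ = atan2(cos β − cos α, d + sin α − sin β) = -0.000107 rad; t = (φ − α) mod 2π = 0.065394 rad, q = (β − φ) mod 2π = 6.212555 rad → L = 4.71·(0.065394 + 3.317122 + 6.212555) = 4.71·9.595072 = 45.192787 m
RSR: p² = 2 + d² − 2cos(α−β) + 2d(sin β − sin α) = 10.934097; p = √p² = 3.306675; φ = atan2(cos α − cos β, d − sin α + sin β) = 0.000108 rad; t = (α − φ) mod 2π = 6.217576 rad, q = (φ − β) mod 2π = 0.070845 rad → L = 4.71·(6.217576 + 3.306675 + 0.070845) = 4.71·9.595096 = 45.192902 m
LSR: p² = d² − 2 + 2cos(α−β) + 2d(sin α + sin β) = 10.066927; p = √p² = 3.172842; φ = atan2(−cos α − cos β, d + sin α + sin β) − atan2(−2, p) = 0.001463 rad; t = (φ − α) mod 2π = 0.066965 rad, q = (φ − β) mod 2π = 0.072201 rad → L = 4.71·(0.066965 + 3.172842 + 0.072201) = 4.71·3.312008 = 15.599556 m
RSL: p² = d² − 2 + 2cos(α−β) − 2d(sin α + sin β) = 11.870360; p = √p² = 3.445339; φ = atan2(cos α + cos β, d − sin α − sin β) − atan2(2, p) = -0.001348 rad; t = (α − φ) mod 2π = 6.219032 rad, q = (β − φ) mod 2π = 6.213796 rad → L = 4.71·(6.219032 + 3.445339 + 6.213796) = 4.71·15.878166 = 74.786164 m
RLR: c = (6 − d² + 2cos(α−β) + 2d(sin α − sin β))/8 = -0.366762; p = 2π − arccos c = 4.336863 rad; φ = atan2(cos α − cos β, d − sin α + sin β) = 0.000108 rad; t = (α − φ + p/2) mod 2π = 2.102822 rad, q = (α − β − t + p) mod 2π = 2.239276 rad → L = 4.71·(2.102822 + 4.336863 + 2.239276) = 4.71·8.678962 = 40.877909 m
LRL: c = (6 − d² + 2cos(α−β) − 2d(sin α − sin β))/8 = -0.375413; p = 2π − arccos c = 4.327547 rad; φ = atan2(cos β − cos α, d + sin α − sin β) = -0.000107 rad; t = (φ − α + p/2) mod 2π = 2.229167 rad, q = (β − α − t + p) mod 2π = 2.093144 rad → L = 4.71·(2.229167 + 4.327547 + 2.093144) = 4.71·8.649858 = 40.740833 m
Shortest: LSR with L = 15.599556 m ≈ 15.5996 m
Convert LSR to answer units (arcs ×180/π): t = 0.066965·180/π = 3.8368°, p = ρ·p = 4.71·3.172842 = 14.9441 m, q = 0.072201·180/π = 4.1368°, L = 15.5996 m.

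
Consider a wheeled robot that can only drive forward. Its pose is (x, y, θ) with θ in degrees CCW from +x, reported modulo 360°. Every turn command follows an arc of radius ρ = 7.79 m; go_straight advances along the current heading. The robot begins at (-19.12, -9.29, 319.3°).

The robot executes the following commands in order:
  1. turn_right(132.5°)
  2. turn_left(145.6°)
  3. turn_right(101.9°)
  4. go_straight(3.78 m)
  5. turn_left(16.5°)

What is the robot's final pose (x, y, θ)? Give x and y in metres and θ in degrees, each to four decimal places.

(-27.1265, -54.2564, 247.0000°)

set_pose: (x, y, θ) = (-19.1200, -9.2900, 319.3000°), ρ = 7.79
turn_right(132.5°): centre at ρ to the right, rotate −132.5° → (-23.2775, -22.9311, 186.8000°)
turn_left(145.6°): centre at ρ to the left, rotate +145.6° → (-25.9642, -37.5698, 332.4000°)
turn_right(101.9°): centre at ρ to the right, rotate −101.9° → (-23.5623, -49.4284, 230.5000°)
go_straight(3.78): x += 3.78·cos θ, y += 3.78·sin θ → (-25.9667, -52.3451, 230.5000°)
turn_left(16.5°): centre at ρ to the left, rotate +16.5° → (-27.1265, -54.2564, 247.0000°)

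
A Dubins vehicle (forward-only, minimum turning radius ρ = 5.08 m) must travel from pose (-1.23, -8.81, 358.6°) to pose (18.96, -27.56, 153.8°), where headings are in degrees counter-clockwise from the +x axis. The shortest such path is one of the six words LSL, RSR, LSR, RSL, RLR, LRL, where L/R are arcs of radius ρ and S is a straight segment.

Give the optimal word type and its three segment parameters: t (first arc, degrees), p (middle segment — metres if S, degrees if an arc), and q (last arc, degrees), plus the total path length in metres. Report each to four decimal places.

Let ψ = atan2(Δy, Δx) = atan2(-18.75, 20.19) = -42.8822° be the start→goal bearing.
Normalize: d = |goal − start| / ρ = 27.553559/5.08 = 5.423929, α = (θ_start − ψ) mod 360° = 41.4822° = 0.724000 rad, β = (θ_goal − ψ) mod 360° = 196.6822° = 3.432751 rad.
Common terms: sin α = 0.662387, cos α = 0.749162, sin β = -0.287062, cos β = -0.957912, cos(α−β) = -0.907777, d² = 29.419005. Work in radians in the unit-radius frame; every candidate has L = ρ·(t + p + q).
LSL: p² = 2 + d² − 2cos(α−β) + 2d(sin α − sin β) = 43.534051; p = √p² = 6.598034; φ = atan2(cos β − cos α, d + sin α − sin β) = -0.261702 rad; t = (φ − α) mod 2π = 5.297483 rad, q = (β − φ) mod 2π = 3.694453 rad → L = 5.08·(5.297483 + 6.598034 + 3.694453) = 5.08·15.589970 = 79.197049 m
RSR: p² = 2 + d² − 2cos(α−β) + 2d(sin β − sin α) = 22.935068; p = √p² = 4.789057; φ = atan2(cos α − cos β, d − sin α + sin β) = 0.364469 rad; t = (α − φ) mod 2π = 0.359532 rad, q = (φ − β) mod 2π = 3.214903 rad → L = 5.08·(0.359532 + 4.789057 + 3.214903) = 5.08·8.363491 = 42.486536 m
LSR: p² = d² − 2 + 2cos(α−β) + 2d(sin α + sin β) = 29.674917; p = √p² = 5.447469; φ = atan2(−cos α − cos β, d + sin α + sin β) − atan2(−2, p) = 0.387845 rad; t = (φ − α) mod 2π = 5.947030 rad, q = (φ − β) mod 2π = 3.238279 rad → L = 5.08·(5.947030 + 5.447469 + 3.238279) = 5.08·14.632778 = 74.334511 m
RSL: p² = d² − 2 + 2cos(α−β) − 2d(sin α + sin β) = 21.531983; p = √p² = 4.640257; φ = atan2(cos α + cos β, d − sin α − sin β) − atan2(2, p) = -0.448275 rad; t = (α − φ) mod 2π = 1.172276 rad, q = (β − φ) mod 2π = 3.881027 rad → L = 5.08·(1.172276 + 4.640257 + 3.881027) = 5.08·9.693559 = 49.243280 m
RLR: c = (6 − d² + 2cos(α−β) + 2d(sin α − sin β))/8 = -1.866884, |c| > 1 → infeasible
LRL: c = (6 − d² + 2cos(α−β) − 2d(sin α − sin β))/8 = -4.441756, |c| > 1 → infeasible
Shortest: RSR with L = 42.486536 m ≈ 42.4865 m
Convert RSR to answer units (arcs ×180/π): t = 0.359532·180/π = 20.5996°, p = ρ·p = 5.08·4.789057 = 24.3284 m, q = 3.214903·180/π = 184.2004°, L = 42.4865 m.

RSR: t = 20.5996°, p = 24.3284 m, q = 184.2004°, L = 42.4865 m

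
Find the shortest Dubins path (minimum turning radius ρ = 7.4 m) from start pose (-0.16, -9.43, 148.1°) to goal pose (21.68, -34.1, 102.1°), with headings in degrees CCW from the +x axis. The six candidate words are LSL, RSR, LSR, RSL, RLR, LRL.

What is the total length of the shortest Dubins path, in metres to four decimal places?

67.7639 m

Let ψ = atan2(Δy, Δx) = atan2(-24.67, 21.84) = -48.4820° be the start→goal bearing.
Normalize: d = |goal − start| / ρ = 32.948361/7.4 = 4.452481, α = (θ_start − ψ) mod 360° = 196.5820° = 3.431003 rad, β = (θ_goal − ψ) mod 360° = 150.5820° = 2.628152 rad.
Common terms: sin α = -0.285387, cos α = -0.958412, sin β = 0.491178, cos β = -0.871059, cos(α−β) = 0.694658, d² = 19.824589. Work in radians in the unit-radius frame; every candidate has L = ρ·(t + p + q).
LSL: p² = 2 + d² − 2cos(α−β) + 2d(sin α − sin β) = 13.519993; p = √p² = 3.676954; φ = atan2(cos β − cos α, d + sin α − sin β) = 0.023759 rad; t = (φ − α) mod 2π = 2.875941 rad, q = (β − φ) mod 2π = 2.604392 rad → L = 7.4·(2.875941 + 3.676954 + 2.604392) = 7.4·9.157288 = 67.763932 m
RSR: p² = 2 + d² − 2cos(α−β) + 2d(sin β − sin α) = 27.350552; p = √p² = 5.229776; φ = atan2(cos α − cos β, d − sin α + sin β) = -0.016704 rad; t = (α − φ) mod 2π = 3.447707 rad, q = (φ − β) mod 2π = 3.638330 rad → L = 7.4·(3.447707 + 5.229776 + 3.638330) = 7.4·12.315812 = 91.137011 m
LSR: p² = d² − 2 + 2cos(α−β) + 2d(sin α + sin β) = 21.046462; p = √p² = 4.587642; φ = atan2(−cos α − cos β, d + sin α + sin β) − atan2(−2, p) = 0.785341 rad; t = (φ − α) mod 2π = 3.637523 rad, q = (φ − β) mod 2π = 4.440374 rad → L = 7.4·(3.637523 + 4.587642 + 4.440374) = 7.4·12.665540 = 93.724995 m
RSL: p² = d² − 2 + 2cos(α−β) − 2d(sin α + sin β) = 17.381350; p = √p² = 4.169095; φ = atan2(cos α + cos β, d − sin α − sin β) − atan2(2, p) = -0.854065 rad; t = (α − φ) mod 2π = 4.285068 rad, q = (β − φ) mod 2π = 3.482217 rad → L = 7.4·(4.285068 + 4.169095 + 3.482217) = 7.4·11.936380 = 88.329209 m
RLR: c = (6 − d² + 2cos(α−β) + 2d(sin α − sin β))/8 = -2.418819, |c| > 1 → infeasible
LRL: c = (6 − d² + 2cos(α−β) − 2d(sin α − sin β))/8 = -0.689999; p = 2π − arccos c = 3.950901 rad; φ = atan2(cos β − cos α, d + sin α − sin β) = 0.023759 rad; t = (φ − α + p/2) mod 2π = 4.851392 rad, q = (β − α − t + p) mod 2π = 4.579843 rad → L = 7.4·(4.851392 + 3.950901 + 4.579843) = 7.4·13.382136 = 99.027808 m
Shortest: LSL with L = 67.763932 m ≈ 67.7639 m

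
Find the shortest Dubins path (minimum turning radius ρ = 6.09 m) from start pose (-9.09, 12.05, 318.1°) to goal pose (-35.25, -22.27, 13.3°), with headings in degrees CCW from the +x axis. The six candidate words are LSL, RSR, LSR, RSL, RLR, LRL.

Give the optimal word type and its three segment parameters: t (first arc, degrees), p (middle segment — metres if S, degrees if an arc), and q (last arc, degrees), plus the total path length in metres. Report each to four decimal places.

Let ψ = atan2(Δy, Δx) = atan2(-34.32, -26.16) = -127.3160° be the start→goal bearing.
Normalize: d = |goal − start| / ρ = 43.153308/6.09 = 7.085929, α = (θ_start − ψ) mod 360° = 85.4160° = 1.490791 rad, β = (θ_goal − ψ) mod 360° = 140.6160° = 2.454212 rad.
Common terms: sin α = 0.996801, cos α = 0.079920, sin β = 0.634514, cos β = -0.772911, cos(α−β) = 0.570714, d² = 50.210391. Work in radians in the unit-radius frame; every candidate has L = ρ·(t + p + q).
LSL: p² = 2 + d² − 2cos(α−β) + 2d(sin α − sin β) = 56.203241; p = √p² = 7.496882; φ = atan2(cos β − cos α, d + sin α − sin β) = -0.114005 rad; t = (φ − α) mod 2π = 4.678390 rad, q = (β − φ) mod 2π = 2.568217 rad → L = 6.09·(4.678390 + 7.496882 + 2.568217) = 6.09·14.743489 = 89.787849 m
RSR: p² = 2 + d² − 2cos(α−β) + 2d(sin β − sin α) = 45.934687; p = √p² = 6.777513; φ = atan2(cos α − cos β, d − sin α + sin β) = 0.126167 rad; t = (α − φ) mod 2π = 1.364624 rad, q = (φ − β) mod 2π = 3.955140 rad → L = 6.09·(1.364624 + 6.777513 + 3.955140) = 6.09·12.097277 = 73.672416 m
LSR: p² = d² − 2 + 2cos(α−β) + 2d(sin α + sin β) = 72.470593; p = √p² = 8.512966; φ = atan2(−cos α − cos β, d + sin α + sin β) − atan2(−2, p) = 0.310081 rad; t = (φ − α) mod 2π = 5.102475 rad, q = (φ − β) mod 2π = 4.139054 rad → L = 6.09·(5.102475 + 8.512966 + 4.139054) = 6.09·17.754495 = 108.124875 m
RSL: p² = d² − 2 + 2cos(α−β) − 2d(sin α + sin β) = 26.233043; p = √p² = 5.121820; φ = atan2(cos α + cos β, d − sin α − sin β) − atan2(2, p) = -0.498648 rad; t = (α − φ) mod 2π = 1.989438 rad, q = (β − φ) mod 2π = 2.952860 rad → L = 6.09·(1.989438 + 5.121820 + 2.952860) = 6.09·10.064119 = 61.290484 m
RLR: c = (6 − d² + 2cos(α−β) + 2d(sin α − sin β))/8 = -4.741836, |c| > 1 → infeasible
LRL: c = (6 − d² + 2cos(α−β) − 2d(sin α − sin β))/8 = -6.025405, |c| > 1 → infeasible
Shortest: RSL with L = 61.290484 m ≈ 61.2905 m
Convert RSL to answer units (arcs ×180/π): t = 1.989438·180/π = 113.9864°, p = ρ·p = 6.09·5.121820 = 31.1919 m, q = 2.952860·180/π = 169.1864°, L = 61.2905 m.

RSL: t = 113.9864°, p = 31.1919 m, q = 169.1864°, L = 61.2905 m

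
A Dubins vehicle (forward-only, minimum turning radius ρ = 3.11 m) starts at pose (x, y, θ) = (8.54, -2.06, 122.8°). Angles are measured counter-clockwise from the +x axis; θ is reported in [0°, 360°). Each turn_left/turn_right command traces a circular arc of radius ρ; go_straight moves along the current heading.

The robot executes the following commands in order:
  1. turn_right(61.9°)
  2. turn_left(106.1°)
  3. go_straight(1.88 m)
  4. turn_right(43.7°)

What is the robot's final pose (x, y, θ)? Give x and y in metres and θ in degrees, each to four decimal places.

set_pose: (x, y, θ) = (8.5400, -2.0600, 122.8000°), ρ = 3.11
turn_right(61.9°): centre at ρ to the right, rotate −61.9° → (8.4367, 1.1372, 60.9000°)
turn_left(106.1°): centre at ρ to the left, rotate +106.1° → (6.4189, 5.6800, 167.0000°)
go_straight(1.88): x += 1.88·cos θ, y += 1.88·sin θ → (4.5871, 6.1029, 167.0000°)
turn_right(43.7°): centre at ρ to the right, rotate −43.7° → (2.6873, 7.4257, 123.3000°)

(2.6873, 7.4257, 123.3000°)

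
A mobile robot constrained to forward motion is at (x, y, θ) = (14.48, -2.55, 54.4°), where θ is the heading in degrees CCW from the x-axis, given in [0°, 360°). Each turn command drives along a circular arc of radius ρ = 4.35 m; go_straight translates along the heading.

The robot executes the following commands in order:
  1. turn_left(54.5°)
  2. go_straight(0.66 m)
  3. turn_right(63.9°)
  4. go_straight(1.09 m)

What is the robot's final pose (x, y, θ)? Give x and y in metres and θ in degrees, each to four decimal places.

(16.6550, 7.2714, 45.0000°)

set_pose: (x, y, θ) = (14.4800, -2.5500, 54.4000°), ρ = 4.35
turn_left(54.5°): centre at ρ to the left, rotate +54.5° → (15.0585, 1.3913, 108.9000°)
go_straight(0.66): x += 0.66·cos θ, y += 0.66·sin θ → (14.8447, 2.0157, 108.9000°)
turn_right(63.9°): centre at ρ to the right, rotate −63.9° → (15.8843, 6.5006, 45.0000°)
go_straight(1.09): x += 1.09·cos θ, y += 1.09·sin θ → (16.6550, 7.2714, 45.0000°)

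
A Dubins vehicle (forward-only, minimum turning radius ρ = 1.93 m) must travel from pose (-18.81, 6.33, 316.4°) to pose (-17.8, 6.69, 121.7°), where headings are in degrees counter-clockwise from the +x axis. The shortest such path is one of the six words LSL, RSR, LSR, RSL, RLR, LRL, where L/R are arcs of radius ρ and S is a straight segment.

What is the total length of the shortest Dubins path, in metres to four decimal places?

13.4376 m

Let ψ = atan2(Δy, Δx) = atan2(0.36, 1.01) = 19.6179° be the start→goal bearing.
Normalize: d = |goal − start| / ρ = 1.072241/1.93 = 0.555565, α = (θ_start − ψ) mod 360° = 296.7821° = 5.179825 rad, β = (θ_goal − ψ) mod 360° = 102.0821° = 1.781669 rad.
Common terms: sin α = -0.892726, cos α = 0.450599, sin β = 0.977849, cos β = -0.209313, cos(α−β) = -0.967268, d² = 0.308653. Work in radians in the unit-radius frame; every candidate has L = ρ·(t + p + q).
LSL: p² = 2 + d² − 2cos(α−β) + 2d(sin α − sin β) = 2.164736; p = √p² = 1.471304; φ = atan2(cos β − cos α, d + sin α − sin β) = -2.676482 rad; t = (φ − α) mod 2π = 4.710064 rad, q = (β − φ) mod 2π = 4.458151 rad → L = 1.93·(4.710064 + 1.471304 + 4.458151) = 1.93·10.639519 = 20.534271 m
RSR: p² = 2 + d² − 2cos(α−β) + 2d(sin β − sin α) = 6.321641; p = √p² = 2.514287; φ = atan2(cos α − cos β, d − sin α + sin β) = 0.265576 rad; t = (α − φ) mod 2π = 4.914249 rad, q = (φ − β) mod 2π = 4.767092 rad → L = 1.93·(4.914249 + 2.514287 + 4.767092) = 1.93·12.195629 = 23.537563 m
LSR: p² = d² − 2 + 2cos(α−β) + 2d(sin α + sin β) = -3.531301 < 0 → infeasible
RSL: p² = d² − 2 + 2cos(α−β) − 2d(sin α + sin β) = -3.720465 < 0 → infeasible
RLR: c = (6 − d² + 2cos(α−β) + 2d(sin α − sin β))/8 = 0.209795; p = 2π − arccos c = 4.923754 rad; φ = atan2(cos α − cos β, d − sin α + sin β) = 0.265576 rad; t = (α − φ + p/2) mod 2π = 1.092941 rad, q = (α − β − t + p) mod 2π = 0.945784 rad → L = 1.93·(1.092941 + 4.923754 + 0.945784) = 1.93·6.962479 = 13.437585 m
LRL: c = (6 − d² + 2cos(α−β) − 2d(sin α − sin β))/8 = 0.729408; p = 2π − arccos c = 5.529845 rad; φ = atan2(cos β − cos α, d + sin α − sin β) = -2.676482 rad; t = (φ − α + p/2) mod 2π = 1.191801 rad, q = (β − α − t + p) mod 2π = 0.939888 rad → L = 1.93·(1.191801 + 5.529845 + 0.939888) = 1.93·7.661534 = 14.786761 m
Shortest: RLR with L = 13.437585 m ≈ 13.4376 m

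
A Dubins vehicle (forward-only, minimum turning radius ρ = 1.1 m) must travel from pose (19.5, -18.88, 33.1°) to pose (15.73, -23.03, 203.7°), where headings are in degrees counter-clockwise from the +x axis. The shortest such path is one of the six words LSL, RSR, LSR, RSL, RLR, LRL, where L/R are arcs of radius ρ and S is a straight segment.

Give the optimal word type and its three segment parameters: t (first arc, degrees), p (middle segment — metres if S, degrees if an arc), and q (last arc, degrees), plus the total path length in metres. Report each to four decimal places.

RSR: t = 188.3252°, p = 5.3007 m, q = 1.0748°, L = 8.9369 m

Let ψ = atan2(Δy, Δx) = atan2(-4.15, -3.77) = -132.2531° be the start→goal bearing.
Normalize: d = |goal − start| / ρ = 5.606728/1.1 = 5.097026, α = (θ_start − ψ) mod 360° = 165.3531° = 2.885955 rad, β = (θ_goal − ψ) mod 360° = 335.9531° = 5.863487 rad.
Common terms: sin α = 0.252862, cos α = -0.967502, sin β = -0.407485, cos β = 0.913212, cos(α−β) = -0.986572, d² = 25.979669. Work in radians in the unit-radius frame; every candidate has L = ρ·(t + p + q).
LSL: p² = 2 + d² − 2cos(α−β) + 2d(sin α − sin β) = 36.684423; p = √p² = 6.056767; φ = atan2(cos β − cos α, d + sin α − sin β) = 0.315734 rad; t = (φ − α) mod 2π = 3.712964 rad, q = (β − φ) mod 2π = 5.547753 rad → L = 1.1·(3.712964 + 6.056767 + 5.547753) = 1.1·15.317484 = 16.849232 m
RSR: p² = 2 + d² − 2cos(α−β) + 2d(sin β − sin α) = 23.221205; p = √p² = 4.818839; φ = atan2(cos α − cos β, d − sin α + sin β) = -0.400940 rad; t = (α − φ) mod 2π = 3.286895 rad, q = (φ − β) mod 2π = 0.018758 rad → L = 1.1·(3.286895 + 4.818839 + 0.018758) = 1.1·8.124492 = 8.936941 m
LSR: p² = d² − 2 + 2cos(α−β) + 2d(sin α + sin β) = 20.430292; p = √p² = 4.519988; φ = atan2(−cos α − cos β, d + sin α + sin β) − atan2(−2, p) = 0.427566 rad; t = (φ − α) mod 2π = 3.824796 rad, q = (φ − β) mod 2π = 0.847264 rad → L = 1.1·(3.824796 + 4.519988 + 0.847264) = 1.1·9.192048 = 10.111253 m
RSL: p² = d² − 2 + 2cos(α−β) − 2d(sin α + sin β) = 23.582758; p = √p² = 4.856208; φ = atan2(cos α + cos β, d − sin α − sin β) − atan2(2, p) = -0.401012 rad; t = (α − φ) mod 2π = 3.286968 rad, q = (β − φ) mod 2π = 6.264499 rad → L = 1.1·(3.286968 + 4.856208 + 6.264499) = 1.1·14.407675 = 15.848443 m
RLR: c = (6 − d² + 2cos(α−β) + 2d(sin α − sin β))/8 = -1.902651, |c| > 1 → infeasible
LRL: c = (6 − d² + 2cos(α−β) − 2d(sin α − sin β))/8 = -3.585553, |c| > 1 → infeasible
Shortest: RSR with L = 8.936941 m ≈ 8.9369 m
Convert RSR to answer units (arcs ×180/π): t = 3.286895·180/π = 188.3252°, p = ρ·p = 1.1·4.818839 = 5.3007 m, q = 0.018758·180/π = 1.0748°, L = 8.9369 m.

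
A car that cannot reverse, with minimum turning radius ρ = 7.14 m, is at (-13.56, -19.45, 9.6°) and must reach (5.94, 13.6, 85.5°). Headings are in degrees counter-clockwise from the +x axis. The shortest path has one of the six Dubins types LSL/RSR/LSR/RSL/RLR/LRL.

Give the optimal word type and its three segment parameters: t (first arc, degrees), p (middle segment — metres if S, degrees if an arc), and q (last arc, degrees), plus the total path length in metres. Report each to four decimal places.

LSL: t = 53.3409°, p = 29.8361 m, q = 22.5591°, L = 39.2945 m

Let ψ = atan2(Δy, Δx) = atan2(33.05, 19.50) = 59.4588° be the start→goal bearing.
Normalize: d = |goal − start| / ρ = 38.373852/7.14 = 5.374489, α = (θ_start − ψ) mod 360° = 310.1412° = 5.412986 rad, β = (θ_goal − ψ) mod 360° = 26.0412° = 0.454506 rad.
Common terms: sin α = -0.764457, cos α = 0.644674, sin β = 0.439018, cos β = 0.898478, cos(α−β) = 0.243615, d² = 28.885132. Work in radians in the unit-radius frame; every candidate has L = ρ·(t + p + q).
LSL: p² = 2 + d² − 2cos(α−β) + 2d(sin α − sin β) = 17.461770; p = √p² = 4.178728; φ = atan2(cos β − cos α, d + sin α − sin β) = 0.060775 rad; t = (φ − α) mod 2π = 0.930974 rad, q = (β − φ) mod 2π = 0.393731 rad → L = 7.14·(0.930974 + 4.178728 + 0.393731) = 7.14·5.503433 = 39.294513 m
RSR: p² = 2 + d² − 2cos(α−β) + 2d(sin β − sin α) = 43.334035; p = √p² = 6.582859; φ = atan2(cos α − cos β, d − sin α + sin β) = -0.038565 rad; t = (α − φ) mod 2π = 5.451551 rad, q = (φ − β) mod 2π = 5.790115 rad → L = 7.14·(5.451551 + 6.582859 + 5.790115) = 7.14·17.824525 = 127.267108 m
LSR: p² = d² − 2 + 2cos(α−β) + 2d(sin α + sin β) = 23.874221; p = √p² = 4.886125; φ = atan2(−cos α − cos β, d + sin α + sin β) − atan2(−2, p) = 0.091901 rad; t = (φ − α) mod 2π = 0.962100 rad, q = (φ − β) mod 2π = 5.920581 rad → L = 7.14·(0.962100 + 4.886125 + 5.920581) = 7.14·11.768806 = 84.029278 m
RSL: p² = d² − 2 + 2cos(α−β) − 2d(sin α + sin β) = 30.870504; p = √p² = 5.556123; φ = atan2(cos α + cos β, d − sin α − sin β) − atan2(2, p) = -0.081129 rad; t = (α − φ) mod 2π = 5.494115 rad, q = (β − φ) mod 2π = 0.535635 rad → L = 7.14·(5.494115 + 5.556123 + 0.535635) = 7.14·11.585873 = 82.723132 m
RLR: c = (6 − d² + 2cos(α−β) + 2d(sin α − sin β))/8 = -4.416754, |c| > 1 → infeasible
LRL: c = (6 − d² + 2cos(α−β) − 2d(sin α − sin β))/8 = -1.182721, |c| > 1 → infeasible
Shortest: LSL with L = 39.294513 m ≈ 39.2945 m
Convert LSL to answer units (arcs ×180/π): t = 0.930974·180/π = 53.3409°, p = ρ·p = 7.14·4.178728 = 29.8361 m, q = 0.393731·180/π = 22.5591°, L = 39.2945 m.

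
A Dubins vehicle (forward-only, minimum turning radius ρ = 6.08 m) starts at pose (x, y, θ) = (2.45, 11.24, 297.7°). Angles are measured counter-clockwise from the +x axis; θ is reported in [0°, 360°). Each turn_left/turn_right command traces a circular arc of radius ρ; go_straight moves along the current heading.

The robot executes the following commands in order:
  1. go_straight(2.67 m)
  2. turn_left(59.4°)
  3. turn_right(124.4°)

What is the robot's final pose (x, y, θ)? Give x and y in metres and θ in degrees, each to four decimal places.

(13.2956, -4.1266, 232.7000°)

set_pose: (x, y, θ) = (2.4500, 11.2400, 297.7000°), ρ = 6.08
go_straight(2.67): x += 2.67·cos θ, y += 2.67·sin θ → (3.6911, 8.8760, 297.7000°)
turn_left(59.4°): centre at ρ to the left, rotate +59.4° → (8.7667, 5.6300, 357.1000°)
turn_right(124.4°): centre at ρ to the right, rotate −124.4° → (13.2956, -4.1266, 232.7000°)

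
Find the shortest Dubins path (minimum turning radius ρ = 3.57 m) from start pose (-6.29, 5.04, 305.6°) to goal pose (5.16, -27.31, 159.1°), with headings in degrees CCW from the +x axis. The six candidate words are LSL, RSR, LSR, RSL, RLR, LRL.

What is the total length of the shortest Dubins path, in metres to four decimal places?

Let ψ = atan2(Δy, Δx) = atan2(-32.35, 11.45) = -70.5090° be the start→goal bearing.
Normalize: d = |goal − start| / ρ = 34.316541/3.57 = 9.612477, α = (θ_start − ψ) mod 360° = 16.1090° = 0.281156 rad, β = (θ_goal − ψ) mod 360° = 229.6090° = 4.007434 rad.
Common terms: sin α = 0.277466, cos α = 0.960735, sin β = -0.761640, cos β = -0.648000, cos(α−β) = -0.833886, d² = 92.399705. Work in radians in the unit-radius frame; every candidate has L = ρ·(t + p + q).
LSL: p² = 2 + d² − 2cos(α−β) + 2d(sin α − sin β) = 116.044249; p = √p² = 10.772384; φ = atan2(cos β − cos α, d + sin α − sin β) = -0.149900 rad; t = (φ − α) mod 2π = 5.852130 rad, q = (β − φ) mod 2π = 4.157333 rad → L = 3.57·(5.852130 + 10.772384 + 4.157333) = 3.57·20.781847 = 74.191193 m
RSR: p² = 2 + d² − 2cos(α−β) + 2d(sin β − sin α) = 76.090704; p = √p² = 8.722999; φ = atan2(cos α − cos β, d − sin α + sin β) = 0.185486 rad; t = (α − φ) mod 2π = 0.095669 rad, q = (φ − β) mod 2π = 2.461238 rad → L = 3.57·(0.095669 + 8.722999 + 2.461238) = 3.57·11.279906 = 40.269264 m
LSR: p² = d² − 2 + 2cos(α−β) + 2d(sin α + sin β) = 79.423703; p = √p² = 8.911998; φ = atan2(−cos α − cos β, d + sin α + sin β) − atan2(−2, p) = 0.186512 rad; t = (φ − α) mod 2π = 6.188542 rad, q = (φ − β) mod 2π = 2.462264 rad → L = 3.57·(6.188542 + 8.911998 + 2.462264) = 3.57·17.562804 = 62.699211 m
RSL: p² = d² − 2 + 2cos(α−β) − 2d(sin α + sin β) = 98.040163; p = √p² = 9.901523; φ = atan2(cos α + cos β, d − sin α − sin β) − atan2(2, p) = -0.168343 rad; t = (α − φ) mod 2π = 0.449499 rad, q = (β − φ) mod 2π = 4.175777 rad → L = 3.57·(0.449499 + 9.901523 + 4.175777) = 3.57·14.526799 = 51.860671 m
RLR: c = (6 − d² + 2cos(α−β) + 2d(sin α − sin β))/8 = -8.511338, |c| > 1 → infeasible
LRL: c = (6 − d² + 2cos(α−β) − 2d(sin α − sin β))/8 = -13.505531, |c| > 1 → infeasible
Shortest: RSR with L = 40.269264 m ≈ 40.2693 m

40.2693 m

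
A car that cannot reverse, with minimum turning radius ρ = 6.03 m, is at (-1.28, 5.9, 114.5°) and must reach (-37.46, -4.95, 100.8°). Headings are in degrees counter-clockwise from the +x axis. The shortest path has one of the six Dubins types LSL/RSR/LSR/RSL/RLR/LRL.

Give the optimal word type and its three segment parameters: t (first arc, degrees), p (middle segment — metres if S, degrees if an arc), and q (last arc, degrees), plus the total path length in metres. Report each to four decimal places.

LSR: t = 109.6174°, p = 22.8083 m, q = 123.3174°, L = 47.3231 m

Let ψ = atan2(Δy, Δx) = atan2(-10.85, -36.18) = -163.3066° be the start→goal bearing.
Normalize: d = |goal − start| / ρ = 37.771880/6.03 = 6.263993, α = (θ_start − ψ) mod 360° = 277.8066° = 4.848639 rad, β = (θ_goal − ψ) mod 360° = 264.1066° = 4.609529 rad.
Common terms: sin α = -0.990732, cos α = 0.135829, sin β = -0.994715, cos β = -0.102679, cos(α−β) = 0.971549, d² = 39.237612. Work in radians in the unit-radius frame; every candidate has L = ρ·(t + p + q).
LSL: p² = 2 + d² − 2cos(α−β) + 2d(sin α − sin β) = 39.344405; p = √p² = 6.272512; φ = atan2(cos β − cos α, d + sin α − sin β) = -0.038033 rad; t = (φ − α) mod 2π = 1.396513 rad, q = (β − φ) mod 2π = 4.647563 rad → L = 6.03·(1.396513 + 6.272512 + 4.647563) = 6.03·12.316587 = 74.269020 m
RSR: p² = 2 + d² − 2cos(α−β) + 2d(sin β − sin α) = 39.244624; p = √p² = 6.264553; φ = atan2(cos α − cos β, d − sin α + sin β) = 0.038082 rad; t = (α − φ) mod 2π = 4.810558 rad, q = (φ − β) mod 2π = 1.711738 rad → L = 6.03·(4.810558 + 6.264553 + 1.711738) = 6.03·12.786848 = 77.104696 m
LSR: p² = d² − 2 + 2cos(α−β) + 2d(sin α + sin β) = 14.307059; p = √p² = 3.782467; φ = atan2(−cos α − cos β, d + sin α + sin β) − atan2(−2, p) = 0.478638 rad; t = (φ − α) mod 2π = 1.913184 rad, q = (φ − β) mod 2π = 2.152295 rad → L = 6.03·(1.913184 + 3.782467 + 2.152295) = 6.03·7.847946 = 47.323117 m
RSL: p² = d² − 2 + 2cos(α−β) − 2d(sin α + sin β) = 64.054363; p = √p² = 8.003397; φ = atan2(cos α + cos β, d − sin α − sin β) − atan2(2, p) = -0.240860 rad; t = (α − φ) mod 2π = 5.089500 rad, q = (β − φ) mod 2π = 4.850389 rad → L = 6.03·(5.089500 + 8.003397 + 4.850389) = 6.03·17.943286 = 108.198014 m
RLR: c = (6 − d² + 2cos(α−β) + 2d(sin α − sin β))/8 = -3.905578, |c| > 1 → infeasible
LRL: c = (6 − d² + 2cos(α−β) − 2d(sin α − sin β))/8 = -3.918051, |c| > 1 → infeasible
Shortest: LSR with L = 47.323117 m ≈ 47.3231 m
Convert LSR to answer units (arcs ×180/π): t = 1.913184·180/π = 109.6174°, p = ρ·p = 6.03·3.782467 = 22.8083 m, q = 2.152295·180/π = 123.3174°, L = 47.3231 m.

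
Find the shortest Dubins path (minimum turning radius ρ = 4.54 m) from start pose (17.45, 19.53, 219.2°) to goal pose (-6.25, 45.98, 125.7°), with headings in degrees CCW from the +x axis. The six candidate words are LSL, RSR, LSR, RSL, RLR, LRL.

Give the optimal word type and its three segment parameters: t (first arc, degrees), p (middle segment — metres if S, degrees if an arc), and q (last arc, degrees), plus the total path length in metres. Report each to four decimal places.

RSL: t = 95.3801°, p = 30.4965 m, q = 1.8801°, L = 38.2032 m

Let ψ = atan2(Δy, Δx) = atan2(26.45, -23.70) = 131.8613° be the start→goal bearing.
Normalize: d = |goal − start| / ρ = 35.514680/4.54 = 7.822617, α = (θ_start − ψ) mod 360° = 87.3387° = 1.524348 rad, β = (θ_goal − ψ) mod 360° = 353.8387° = 6.175650 rad.
Common terms: sin α = 0.998921, cos α = 0.046432, sin β = -0.107328, cos β = 0.994224, cos(α−β) = -0.061049, d² = 61.193333. Work in radians in the unit-radius frame; every candidate has L = ρ·(t + p + q).
LSL: p² = 2 + d² − 2cos(α−β) + 2d(sin α − sin β) = 80.622959; p = √p² = 8.979029; φ = atan2(cos β − cos α, d + sin α − sin β) = 0.105753 rad; t = (φ − α) mod 2π = 4.864591 rad, q = (β − φ) mod 2π = 6.069897 rad → L = 4.54·(4.864591 + 8.979029 + 6.069897) = 4.54·19.913517 = 90.407365 m
RSR: p² = 2 + d² − 2cos(α−β) + 2d(sin β − sin α) = 46.007901; p = √p² = 6.782912; φ = atan2(cos α − cos β, d − sin α + sin β) = -0.140191 rad; t = (α − φ) mod 2π = 1.664539 rad, q = (φ − β) mod 2π = 6.250529 rad → L = 4.54·(1.664539 + 6.782912 + 6.250529) = 4.54·14.697981 = 66.728832 m
LSR: p² = d² − 2 + 2cos(α−β) + 2d(sin α + sin β) = 73.020426; p = √p² = 8.545199; φ = atan2(−cos α − cos β, d + sin α + sin β) − atan2(−2, p) = 0.111053 rad; t = (φ − α) mod 2π = 4.869891 rad, q = (φ − β) mod 2π = 0.218588 rad → L = 4.54·(4.869891 + 8.545199 + 0.218588) = 4.54·13.633678 = 61.896900 m
RSL: p² = d² − 2 + 2cos(α−β) − 2d(sin α + sin β) = 45.122046; p = √p² = 6.717295; φ = atan2(cos α + cos β, d − sin α − sin β) − atan2(2, p) = -0.140350 rad; t = (α − φ) mod 2π = 1.664698 rad, q = (β − φ) mod 2π = 0.032815 rad → L = 4.54·(1.664698 + 6.717295 + 0.032815) = 4.54·8.414807 = 38.203224 m
RLR: c = (6 − d² + 2cos(α−β) + 2d(sin α − sin β))/8 = -4.750988, |c| > 1 → infeasible
LRL: c = (6 − d² + 2cos(α−β) − 2d(sin α − sin β))/8 = -9.077870, |c| > 1 → infeasible
Shortest: RSL with L = 38.203224 m ≈ 38.2032 m
Convert RSL to answer units (arcs ×180/π): t = 1.664698·180/π = 95.3801°, p = ρ·p = 4.54·6.717295 = 30.4965 m, q = 0.032815·180/π = 1.8801°, L = 38.2032 m.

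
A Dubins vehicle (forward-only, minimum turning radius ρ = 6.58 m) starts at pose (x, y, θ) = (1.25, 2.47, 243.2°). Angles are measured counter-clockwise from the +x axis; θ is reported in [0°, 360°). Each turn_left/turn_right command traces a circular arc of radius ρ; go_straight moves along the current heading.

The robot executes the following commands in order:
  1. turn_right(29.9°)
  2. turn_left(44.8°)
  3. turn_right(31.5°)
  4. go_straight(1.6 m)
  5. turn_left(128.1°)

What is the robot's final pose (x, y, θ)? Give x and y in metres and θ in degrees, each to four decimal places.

set_pose: (x, y, θ) = (1.2500, 2.4700, 243.2000°), ρ = 6.58
turn_right(29.9°): centre at ρ to the right, rotate −29.9° → (-1.0106, -0.0628, 213.3000°)
turn_left(44.8°): centre at ρ to the left, rotate +44.8° → (-3.8367, -4.2056, 258.1000°)
turn_right(31.5°): centre at ρ to the right, rotate −31.5° → (-5.4944, -7.3698, 226.6000°)
go_straight(1.6): x += 1.6·cos θ, y += 1.6·sin θ → (-6.5937, -8.5324, 226.6000°)
turn_left(128.1°): centre at ρ to the left, rotate +128.1° → (-2.4207, -19.6053, 354.7000°)

(-2.4207, -19.6053, 354.7000°)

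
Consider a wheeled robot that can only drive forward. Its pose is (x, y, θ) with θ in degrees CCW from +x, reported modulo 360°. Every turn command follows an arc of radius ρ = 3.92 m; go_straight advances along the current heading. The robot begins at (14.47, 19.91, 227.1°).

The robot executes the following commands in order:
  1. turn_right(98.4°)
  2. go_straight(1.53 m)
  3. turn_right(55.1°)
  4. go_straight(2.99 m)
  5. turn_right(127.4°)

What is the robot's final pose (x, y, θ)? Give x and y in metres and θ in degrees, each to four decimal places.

(14.6493, 28.9560, 306.2000°)

set_pose: (x, y, θ) = (14.4700, 19.9100, 227.1000°), ρ = 3.92
turn_right(98.4°): centre at ρ to the right, rotate −98.4° → (8.5391, 20.1275, 128.7000°)
go_straight(1.53): x += 1.53·cos θ, y += 1.53·sin θ → (7.5825, 21.3215, 128.7000°)
turn_right(55.1°): centre at ρ to the right, rotate −55.1° → (6.8813, 24.8793, 73.6000°)
go_straight(2.99): x += 2.99·cos θ, y += 2.99·sin θ → (7.7255, 27.7476, 73.6000°)
turn_right(127.4°): centre at ρ to the right, rotate −127.4° → (14.6493, 28.9560, -53.8000° ≡ 306.2000°)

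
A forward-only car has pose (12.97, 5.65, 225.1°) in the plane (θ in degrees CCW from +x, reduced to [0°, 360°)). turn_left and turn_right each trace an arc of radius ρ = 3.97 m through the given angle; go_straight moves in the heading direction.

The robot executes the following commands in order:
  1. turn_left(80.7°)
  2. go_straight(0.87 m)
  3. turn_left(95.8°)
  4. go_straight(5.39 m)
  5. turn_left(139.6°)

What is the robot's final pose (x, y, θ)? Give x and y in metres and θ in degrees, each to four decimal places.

(20.2385, 9.6898, 181.2000°)

set_pose: (x, y, θ) = (12.9700, 5.6500, 225.1000°), ρ = 3.97
turn_left(80.7°): centre at ρ to the left, rotate +80.7° → (12.5622, 0.5254, 305.8000°)
go_straight(0.87): x += 0.87·cos θ, y += 0.87·sin θ → (13.0711, -0.1802, 305.8000°)
turn_left(95.8°): centre at ρ to the left, rotate +95.8° → (18.9268, -0.8267, 401.6000° ≡ 41.6000°)
go_straight(5.39): x += 5.39·cos θ, y += 5.39·sin θ → (22.9574, 2.7519, 41.6000°)
turn_left(139.6°): centre at ρ to the left, rotate +139.6° → (20.2385, 9.6898, 181.2000°)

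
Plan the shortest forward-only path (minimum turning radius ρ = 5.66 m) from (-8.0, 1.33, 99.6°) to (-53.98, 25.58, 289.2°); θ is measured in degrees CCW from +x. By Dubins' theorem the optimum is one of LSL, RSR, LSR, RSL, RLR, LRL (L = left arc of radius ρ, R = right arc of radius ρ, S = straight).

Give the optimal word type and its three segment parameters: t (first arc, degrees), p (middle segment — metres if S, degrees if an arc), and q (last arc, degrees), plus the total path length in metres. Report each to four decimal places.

LSL: t = 42.7385°, p = 44.2807 m, q = 146.8615°, L = 63.0104 m

Let ψ = atan2(Δy, Δx) = atan2(24.25, -45.98) = 152.1927° be the start→goal bearing.
Normalize: d = |goal − start| / ρ = 51.982910/5.66 = 9.184260, α = (θ_start − ψ) mod 360° = 307.4073° = 5.365270 rad, β = (θ_goal − ψ) mod 360° = 137.0073° = 2.391229 rad.
Common terms: sin α = -0.794337, cos α = 0.607477, sin β = 0.681905, cos β = -0.731441, cos(α−β) = -0.985996, d² = 84.350626. Work in radians in the unit-radius frame; every candidate has L = ρ·(t + p + q).
LSL: p² = 2 + d² − 2cos(α−β) + 2d(sin α − sin β) = 61.206234; p = √p² = 7.823441; φ = atan2(cos β − cos α, d + sin α − sin β) = -0.171988 rad; t = (φ − α) mod 2π = 0.745927 rad, q = (β − φ) mod 2π = 2.563217 rad → L = 5.66·(0.745927 + 7.823441 + 2.563217) = 5.66·11.132586 = 63.010434 m
RSR: p² = 2 + d² − 2cos(α−β) + 2d(sin β − sin α) = 115.439001; p = √p² = 10.744254; φ = atan2(cos α − cos β, d − sin α + sin β) = 0.124942 rad; t = (α − φ) mod 2π = 5.240328 rad, q = (φ − β) mod 2π = 4.016899 rad → L = 5.66·(5.240328 + 10.744254 + 4.016899) = 5.66·20.001481 = 113.208381 m
LSR: p² = d² − 2 + 2cos(α−β) + 2d(sin α + sin β) = 78.313423; p = √p² = 8.849487; φ = atan2(−cos α − cos β, d + sin α + sin β) − atan2(−2, p) = 0.235932 rad; t = (φ − α) mod 2π = 1.153847 rad, q = (φ − β) mod 2π = 4.127888 rad → L = 5.66·(1.153847 + 8.849487 + 4.127888) = 5.66·14.131223 = 79.982720 m
RSL: p² = d² − 2 + 2cos(α−β) − 2d(sin α + sin β) = 82.443844; p = √p² = 9.079859; φ = atan2(cos α + cos β, d − sin α − sin β) − atan2(2, p) = -0.230139 rad; t = (α − φ) mod 2π = 5.595409 rad, q = (β − φ) mod 2π = 2.621368 rad → L = 5.66·(5.595409 + 9.079859 + 2.621368) = 5.66·17.296636 = 97.898958 m
RLR: c = (6 − d² + 2cos(α−β) + 2d(sin α − sin β))/8 = -13.429875, |c| > 1 → infeasible
LRL: c = (6 − d² + 2cos(α−β) − 2d(sin α − sin β))/8 = -6.650779, |c| > 1 → infeasible
Shortest: LSL with L = 63.010434 m ≈ 63.0104 m
Convert LSL to answer units (arcs ×180/π): t = 0.745927·180/π = 42.7385°, p = ρ·p = 5.66·7.823441 = 44.2807 m, q = 2.563217·180/π = 146.8615°, L = 63.0104 m.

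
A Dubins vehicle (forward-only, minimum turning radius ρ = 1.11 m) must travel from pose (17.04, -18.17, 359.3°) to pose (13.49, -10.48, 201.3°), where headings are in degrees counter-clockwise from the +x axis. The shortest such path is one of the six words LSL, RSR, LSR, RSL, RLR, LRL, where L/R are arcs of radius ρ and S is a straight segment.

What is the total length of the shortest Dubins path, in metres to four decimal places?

10.2965 m

Let ψ = atan2(Δy, Δx) = atan2(7.69, -3.55) = 114.7799° be the start→goal bearing.
Normalize: d = |goal − start| / ρ = 8.469864/1.11 = 7.630508, α = (θ_start − ψ) mod 360° = 244.5201° = 4.267681 rad, β = (θ_goal − ψ) mod 360° = 86.5201° = 1.510061 rad.
Common terms: sin α = -0.902737, cos α = -0.430194, sin β = 0.998156, cos β = 0.060698, cos(α−β) = -0.927184, d² = 58.224657. Work in radians in the unit-radius frame; every candidate has L = ρ·(t + p + q).
LSL: p² = 2 + d² − 2cos(α−β) + 2d(sin α − sin β) = 33.069470; p = √p² = 5.750606; φ = atan2(cos β − cos α, d + sin α − sin β) = 0.085467 rad; t = (φ − α) mod 2π = 2.100971 rad, q = (β − φ) mod 2π = 1.424594 rad → L = 1.11·(2.100971 + 5.750606 + 1.424594) = 1.11·9.276171 = 10.296550 m
RSR: p² = 2 + d² − 2cos(α−β) + 2d(sin β − sin α) = 91.088580; p = √p² = 9.544034; φ = atan2(cos α − cos β, d − sin α + sin β) = -0.051457 rad; t = (α − φ) mod 2π = 4.319139 rad, q = (φ − β) mod 2π = 4.721667 rad → L = 1.11·(4.319139 + 9.544034 + 4.721667) = 1.11·18.584839 = 20.629172 m
LSR: p² = d² − 2 + 2cos(α−β) + 2d(sin α + sin β) = 55.826491; p = √p² = 7.471713; φ = atan2(−cos α − cos β, d + sin α + sin β) − atan2(−2, p) = 0.309334 rad; t = (φ − α) mod 2π = 2.324838 rad, q = (φ − β) mod 2π = 5.082458 rad → L = 1.11·(2.324838 + 7.471713 + 5.082458) = 1.11·14.879008 = 16.515699 m
RSL: p² = d² − 2 + 2cos(α−β) − 2d(sin α + sin β) = 52.914088; p = √p² = 7.274207; φ = atan2(cos α + cos β, d − sin α − sin β) − atan2(2, p) = -0.317312 rad; t = (α − φ) mod 2π = 4.584993 rad, q = (β − φ) mod 2π = 1.827373 rad → L = 1.11·(4.584993 + 7.274207 + 1.827373) = 1.11·13.686573 = 15.192096 m
RLR: c = (6 − d² + 2cos(α−β) + 2d(sin α − sin β))/8 = -10.386073, |c| > 1 → infeasible
LRL: c = (6 − d² + 2cos(α−β) − 2d(sin α − sin β))/8 = -3.133684, |c| > 1 → infeasible
Shortest: LSL with L = 10.296550 m ≈ 10.2965 m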